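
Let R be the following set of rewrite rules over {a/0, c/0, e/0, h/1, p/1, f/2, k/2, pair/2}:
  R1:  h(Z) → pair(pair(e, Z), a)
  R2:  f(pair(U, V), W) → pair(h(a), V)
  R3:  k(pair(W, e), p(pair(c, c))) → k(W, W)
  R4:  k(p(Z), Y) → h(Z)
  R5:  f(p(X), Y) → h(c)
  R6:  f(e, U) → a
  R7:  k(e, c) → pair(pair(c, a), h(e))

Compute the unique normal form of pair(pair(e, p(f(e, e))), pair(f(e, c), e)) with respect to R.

pair(pair(e, p(a)), pair(a, e))

1. pair(pair(e, p(f(e, e))), pair(f(e, c), e))  →  pair(pair(e, p(a)), pair(f(e, c), e))   [R6 at 1.2.1]
2. pair(pair(e, p(a)), pair(f(e, c), e))  →  pair(pair(e, p(a)), pair(a, e))   [R6 at 2.1]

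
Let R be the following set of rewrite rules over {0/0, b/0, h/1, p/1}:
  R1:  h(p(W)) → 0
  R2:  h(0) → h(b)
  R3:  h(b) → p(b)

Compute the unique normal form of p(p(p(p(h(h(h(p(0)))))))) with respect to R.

p(p(p(p(0))))

1. p(p(p(p(h(h(h(p(0))))))))  →  p(p(p(p(h(h(0))))))   [R1 at 1.1.1.1.1.1]
2. p(p(p(p(h(h(0))))))  →  p(p(p(p(h(h(b))))))   [R2 at 1.1.1.1.1]
3. p(p(p(p(h(h(b))))))  →  p(p(p(p(h(p(b))))))   [R3 at 1.1.1.1.1]
4. p(p(p(p(h(p(b))))))  →  p(p(p(p(0))))   [R1 at 1.1.1.1]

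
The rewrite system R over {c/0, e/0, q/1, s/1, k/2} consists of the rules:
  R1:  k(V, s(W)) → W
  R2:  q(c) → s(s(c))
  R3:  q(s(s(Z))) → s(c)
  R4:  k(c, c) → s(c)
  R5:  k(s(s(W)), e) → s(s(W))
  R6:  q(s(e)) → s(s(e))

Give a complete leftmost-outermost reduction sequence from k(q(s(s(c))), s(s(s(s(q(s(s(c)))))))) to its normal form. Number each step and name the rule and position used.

1. k(q(s(s(c))), s(s(s(s(q(s(s(c))))))))  →  s(s(s(q(s(s(c))))))   [R1 at ε]
2. s(s(s(q(s(s(c))))))  →  s(s(s(s(c))))   [R3 at 1.1.1]

s(s(s(s(c))))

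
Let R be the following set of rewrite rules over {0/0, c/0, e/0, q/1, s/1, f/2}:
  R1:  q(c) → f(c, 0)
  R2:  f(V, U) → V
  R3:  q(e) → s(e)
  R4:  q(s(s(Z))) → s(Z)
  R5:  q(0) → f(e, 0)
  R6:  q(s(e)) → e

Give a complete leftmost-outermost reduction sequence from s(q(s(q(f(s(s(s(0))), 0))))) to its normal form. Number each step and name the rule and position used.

s(s(s(0)))

1. s(q(s(q(f(s(s(s(0))), 0)))))  →  s(q(s(q(s(s(s(0)))))))   [R2 at 1.1.1.1]
2. s(q(s(q(s(s(s(0)))))))  →  s(q(s(s(s(0)))))   [R4 at 1.1.1]
3. s(q(s(s(s(0)))))  →  s(s(s(0)))   [R4 at 1]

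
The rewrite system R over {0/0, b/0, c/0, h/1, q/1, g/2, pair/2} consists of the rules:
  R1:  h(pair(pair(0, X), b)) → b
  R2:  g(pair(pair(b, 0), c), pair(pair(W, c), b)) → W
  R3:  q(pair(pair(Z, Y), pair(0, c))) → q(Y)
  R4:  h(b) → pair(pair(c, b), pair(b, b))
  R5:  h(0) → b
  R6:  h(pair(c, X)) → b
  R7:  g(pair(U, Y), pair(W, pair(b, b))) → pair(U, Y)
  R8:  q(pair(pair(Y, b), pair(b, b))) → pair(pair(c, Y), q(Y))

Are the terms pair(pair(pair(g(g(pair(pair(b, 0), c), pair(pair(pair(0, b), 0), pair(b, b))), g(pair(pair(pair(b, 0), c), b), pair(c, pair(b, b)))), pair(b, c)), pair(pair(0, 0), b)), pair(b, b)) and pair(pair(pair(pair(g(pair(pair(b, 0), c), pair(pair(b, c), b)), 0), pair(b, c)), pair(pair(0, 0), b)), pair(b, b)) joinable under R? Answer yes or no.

yes — NF(t₁) = pair(pair(pair(pair(b, 0), pair(b, c)), pair(pair(0, 0), b)), pair(b, b)), NF(t₂) = pair(pair(pair(pair(b, 0), pair(b, c)), pair(pair(0, 0), b)), pair(b, b))

Reduce t₁ = pair(pair(pair(g(g(pair(pair(b, 0), c), pair(pair(pair(0, b), 0), pair(b, b))), g(pair(pair(pair(b, 0), c), b), pair(c, pair(b, b)))), pair(b, c)), pair(pair(0, 0), b)), pair(b, b)):
1. pair(pair(pair(g(g(pair(pair(b, 0), c), pair(pair(pair(0, b), 0), pair(b, b))), g(pair(pair(pair(b, 0), c), b), pair(c, pair(b, b)))), pair(b, c)), pair(pair(0, 0), b)), pair(b, b))  →  pair(pair(pair(g(pair(pair(b, 0), c), g(pair(pair(pair(b, 0), c), b), pair(c, pair(b, b)))), pair(b, c)), pair(pair(0, 0), b)), pair(b, b))   [R7 at 1.1.1.1]
2. pair(pair(pair(g(pair(pair(b, 0), c), g(pair(pair(pair(b, 0), c), b), pair(c, pair(b, b)))), pair(b, c)), pair(pair(0, 0), b)), pair(b, b))  →  pair(pair(pair(g(pair(pair(b, 0), c), pair(pair(pair(b, 0), c), b)), pair(b, c)), pair(pair(0, 0), b)), pair(b, b))   [R7 at 1.1.1.2]
3. pair(pair(pair(g(pair(pair(b, 0), c), pair(pair(pair(b, 0), c), b)), pair(b, c)), pair(pair(0, 0), b)), pair(b, b))  →  pair(pair(pair(pair(b, 0), pair(b, c)), pair(pair(0, 0), b)), pair(b, b))   [R2 at 1.1.1]

Reduce t₂ = pair(pair(pair(pair(g(pair(pair(b, 0), c), pair(pair(b, c), b)), 0), pair(b, c)), pair(pair(0, 0), b)), pair(b, b)):
1. pair(pair(pair(pair(g(pair(pair(b, 0), c), pair(pair(b, c), b)), 0), pair(b, c)), pair(pair(0, 0), b)), pair(b, b))  →  pair(pair(pair(pair(b, 0), pair(b, c)), pair(pair(0, 0), b)), pair(b, b))   [R2 at 1.1.1.1]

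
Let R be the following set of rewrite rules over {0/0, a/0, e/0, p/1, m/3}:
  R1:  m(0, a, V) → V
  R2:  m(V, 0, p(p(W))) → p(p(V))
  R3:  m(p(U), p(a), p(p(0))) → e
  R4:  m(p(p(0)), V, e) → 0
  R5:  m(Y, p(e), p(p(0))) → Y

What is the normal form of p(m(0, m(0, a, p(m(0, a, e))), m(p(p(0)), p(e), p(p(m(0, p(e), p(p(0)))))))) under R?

p(0)

1. p(m(0, m(0, a, p(m(0, a, e))), m(p(p(0)), p(e), p(p(m(0, p(e), p(p(0))))))))  →  p(m(0, p(m(0, a, e)), m(p(p(0)), p(e), p(p(m(0, p(e), p(p(0))))))))   [R1 at 1.2]
2. p(m(0, p(m(0, a, e)), m(p(p(0)), p(e), p(p(m(0, p(e), p(p(0))))))))  →  p(m(0, p(e), m(p(p(0)), p(e), p(p(m(0, p(e), p(p(0))))))))   [R1 at 1.2.1]
3. p(m(0, p(e), m(p(p(0)), p(e), p(p(m(0, p(e), p(p(0))))))))  →  p(m(0, p(e), m(p(p(0)), p(e), p(p(0)))))   [R5 at 1.3.3.1.1]
4. p(m(0, p(e), m(p(p(0)), p(e), p(p(0)))))  →  p(m(0, p(e), p(p(0))))   [R5 at 1.3]
5. p(m(0, p(e), p(p(0))))  →  p(0)   [R5 at 1]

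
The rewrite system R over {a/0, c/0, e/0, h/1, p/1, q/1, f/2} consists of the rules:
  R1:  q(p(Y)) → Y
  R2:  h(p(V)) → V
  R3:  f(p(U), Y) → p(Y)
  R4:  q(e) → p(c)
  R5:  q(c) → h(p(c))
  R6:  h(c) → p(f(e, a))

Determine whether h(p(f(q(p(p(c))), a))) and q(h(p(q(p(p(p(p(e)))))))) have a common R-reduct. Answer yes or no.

Reduce t₁ = h(p(f(q(p(p(c))), a))):
1. h(p(f(q(p(p(c))), a)))  →  f(q(p(p(c))), a)   [R2 at ε]
2. f(q(p(p(c))), a)  →  f(p(c), a)   [R1 at 1]
3. f(p(c), a)  →  p(a)   [R3 at ε]

Reduce t₂ = q(h(p(q(p(p(p(p(e)))))))):
1. q(h(p(q(p(p(p(p(e))))))))  →  q(q(p(p(p(p(e))))))   [R2 at 1]
2. q(q(p(p(p(p(e))))))  →  q(p(p(p(e))))   [R1 at 1]
3. q(p(p(p(e))))  →  p(p(e))   [R1 at ε]

no — NF(t₁) = p(a), NF(t₂) = p(p(e))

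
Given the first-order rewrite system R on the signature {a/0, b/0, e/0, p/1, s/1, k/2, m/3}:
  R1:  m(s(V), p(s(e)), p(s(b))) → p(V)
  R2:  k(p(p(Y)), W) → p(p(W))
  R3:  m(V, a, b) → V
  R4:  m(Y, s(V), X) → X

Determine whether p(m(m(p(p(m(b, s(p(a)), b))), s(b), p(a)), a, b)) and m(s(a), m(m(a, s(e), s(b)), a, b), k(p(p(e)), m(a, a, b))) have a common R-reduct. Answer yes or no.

yes — NF(t₁) = p(p(a)), NF(t₂) = p(p(a))

Reduce t₁ = p(m(m(p(p(m(b, s(p(a)), b))), s(b), p(a)), a, b)):
1. p(m(m(p(p(m(b, s(p(a)), b))), s(b), p(a)), a, b))  →  p(m(p(p(m(b, s(p(a)), b))), s(b), p(a)))   [R3 at 1]
2. p(m(p(p(m(b, s(p(a)), b))), s(b), p(a)))  →  p(p(a))   [R4 at 1]

Reduce t₂ = m(s(a), m(m(a, s(e), s(b)), a, b), k(p(p(e)), m(a, a, b))):
1. m(s(a), m(m(a, s(e), s(b)), a, b), k(p(p(e)), m(a, a, b)))  →  m(s(a), m(a, s(e), s(b)), k(p(p(e)), m(a, a, b)))   [R3 at 2]
2. m(s(a), m(a, s(e), s(b)), k(p(p(e)), m(a, a, b)))  →  m(s(a), s(b), k(p(p(e)), m(a, a, b)))   [R4 at 2]
3. m(s(a), s(b), k(p(p(e)), m(a, a, b)))  →  k(p(p(e)), m(a, a, b))   [R4 at ε]
4. k(p(p(e)), m(a, a, b))  →  p(p(m(a, a, b)))   [R2 at ε]
5. p(p(m(a, a, b)))  →  p(p(a))   [R3 at 1.1]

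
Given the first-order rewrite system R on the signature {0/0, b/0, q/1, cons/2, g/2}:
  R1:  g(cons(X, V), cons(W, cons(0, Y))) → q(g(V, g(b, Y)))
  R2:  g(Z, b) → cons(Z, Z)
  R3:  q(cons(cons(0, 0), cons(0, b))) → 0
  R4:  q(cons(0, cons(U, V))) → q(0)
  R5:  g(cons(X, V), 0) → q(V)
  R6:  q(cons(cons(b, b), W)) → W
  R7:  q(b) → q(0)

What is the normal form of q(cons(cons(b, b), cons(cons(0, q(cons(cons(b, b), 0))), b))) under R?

cons(cons(0, 0), b)

1. q(cons(cons(b, b), cons(cons(0, q(cons(cons(b, b), 0))), b)))  →  cons(cons(0, q(cons(cons(b, b), 0))), b)   [R6 at ε]
2. cons(cons(0, q(cons(cons(b, b), 0))), b)  →  cons(cons(0, 0), b)   [R6 at 1.2]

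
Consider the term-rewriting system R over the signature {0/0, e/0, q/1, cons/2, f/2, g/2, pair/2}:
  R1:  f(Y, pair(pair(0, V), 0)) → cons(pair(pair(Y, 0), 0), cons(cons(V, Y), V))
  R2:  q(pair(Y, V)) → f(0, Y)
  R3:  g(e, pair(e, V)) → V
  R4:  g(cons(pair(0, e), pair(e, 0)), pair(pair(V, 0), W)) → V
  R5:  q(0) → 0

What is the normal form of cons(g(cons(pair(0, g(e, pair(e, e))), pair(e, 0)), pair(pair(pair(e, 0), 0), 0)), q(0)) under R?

1. cons(g(cons(pair(0, g(e, pair(e, e))), pair(e, 0)), pair(pair(pair(e, 0), 0), 0)), q(0))  →  cons(g(cons(pair(0, e), pair(e, 0)), pair(pair(pair(e, 0), 0), 0)), q(0))   [R3 at 1.1.1.2]
2. cons(g(cons(pair(0, e), pair(e, 0)), pair(pair(pair(e, 0), 0), 0)), q(0))  →  cons(pair(e, 0), q(0))   [R4 at 1]
3. cons(pair(e, 0), q(0))  →  cons(pair(e, 0), 0)   [R5 at 2]

cons(pair(e, 0), 0)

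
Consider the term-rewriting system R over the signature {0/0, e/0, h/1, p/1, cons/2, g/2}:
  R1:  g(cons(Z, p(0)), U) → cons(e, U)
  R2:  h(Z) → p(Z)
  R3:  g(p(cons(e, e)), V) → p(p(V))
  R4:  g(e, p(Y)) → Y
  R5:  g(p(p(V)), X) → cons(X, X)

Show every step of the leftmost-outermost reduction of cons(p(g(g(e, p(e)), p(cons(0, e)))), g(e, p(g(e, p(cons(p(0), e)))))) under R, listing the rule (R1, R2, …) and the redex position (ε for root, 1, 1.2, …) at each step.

cons(p(cons(0, e)), cons(p(0), e))

1. cons(p(g(g(e, p(e)), p(cons(0, e)))), g(e, p(g(e, p(cons(p(0), e))))))  →  cons(p(g(e, p(cons(0, e)))), g(e, p(g(e, p(cons(p(0), e))))))   [R4 at 1.1.1]
2. cons(p(g(e, p(cons(0, e)))), g(e, p(g(e, p(cons(p(0), e))))))  →  cons(p(cons(0, e)), g(e, p(g(e, p(cons(p(0), e))))))   [R4 at 1.1]
3. cons(p(cons(0, e)), g(e, p(g(e, p(cons(p(0), e))))))  →  cons(p(cons(0, e)), g(e, p(cons(p(0), e))))   [R4 at 2]
4. cons(p(cons(0, e)), g(e, p(cons(p(0), e))))  →  cons(p(cons(0, e)), cons(p(0), e))   [R4 at 2]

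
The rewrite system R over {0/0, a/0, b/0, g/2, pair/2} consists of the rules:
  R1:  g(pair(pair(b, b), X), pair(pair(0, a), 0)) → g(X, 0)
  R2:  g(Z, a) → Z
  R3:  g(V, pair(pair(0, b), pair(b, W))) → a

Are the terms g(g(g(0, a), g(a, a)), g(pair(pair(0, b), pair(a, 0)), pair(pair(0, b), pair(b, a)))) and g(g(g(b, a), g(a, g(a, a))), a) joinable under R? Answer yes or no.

no — NF(t₁) = 0, NF(t₂) = b

Reduce t₁ = g(g(g(0, a), g(a, a)), g(pair(pair(0, b), pair(a, 0)), pair(pair(0, b), pair(b, a)))):
1. g(g(g(0, a), g(a, a)), g(pair(pair(0, b), pair(a, 0)), pair(pair(0, b), pair(b, a))))  →  g(g(0, g(a, a)), g(pair(pair(0, b), pair(a, 0)), pair(pair(0, b), pair(b, a))))   [R2 at 1.1]
2. g(g(0, g(a, a)), g(pair(pair(0, b), pair(a, 0)), pair(pair(0, b), pair(b, a))))  →  g(g(0, a), g(pair(pair(0, b), pair(a, 0)), pair(pair(0, b), pair(b, a))))   [R2 at 1.2]
3. g(g(0, a), g(pair(pair(0, b), pair(a, 0)), pair(pair(0, b), pair(b, a))))  →  g(0, g(pair(pair(0, b), pair(a, 0)), pair(pair(0, b), pair(b, a))))   [R2 at 1]
4. g(0, g(pair(pair(0, b), pair(a, 0)), pair(pair(0, b), pair(b, a))))  →  g(0, a)   [R3 at 2]
5. g(0, a)  →  0   [R2 at ε]

Reduce t₂ = g(g(g(b, a), g(a, g(a, a))), a):
1. g(g(g(b, a), g(a, g(a, a))), a)  →  g(g(b, a), g(a, g(a, a)))   [R2 at ε]
2. g(g(b, a), g(a, g(a, a)))  →  g(b, g(a, g(a, a)))   [R2 at 1]
3. g(b, g(a, g(a, a)))  →  g(b, g(a, a))   [R2 at 2.2]
4. g(b, g(a, a))  →  g(b, a)   [R2 at 2]
5. g(b, a)  →  b   [R2 at ε]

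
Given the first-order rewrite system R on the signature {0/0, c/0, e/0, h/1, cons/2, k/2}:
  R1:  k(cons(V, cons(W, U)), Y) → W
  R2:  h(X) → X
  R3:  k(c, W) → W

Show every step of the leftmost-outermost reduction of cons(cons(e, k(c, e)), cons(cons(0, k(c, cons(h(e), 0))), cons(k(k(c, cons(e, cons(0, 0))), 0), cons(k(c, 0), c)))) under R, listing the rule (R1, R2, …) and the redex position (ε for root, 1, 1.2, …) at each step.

cons(cons(e, e), cons(cons(0, cons(e, 0)), cons(0, cons(0, c))))

1. cons(cons(e, k(c, e)), cons(cons(0, k(c, cons(h(e), 0))), cons(k(k(c, cons(e, cons(0, 0))), 0), cons(k(c, 0), c))))  →  cons(cons(e, e), cons(cons(0, k(c, cons(h(e), 0))), cons(k(k(c, cons(e, cons(0, 0))), 0), cons(k(c, 0), c))))   [R3 at 1.2]
2. cons(cons(e, e), cons(cons(0, k(c, cons(h(e), 0))), cons(k(k(c, cons(e, cons(0, 0))), 0), cons(k(c, 0), c))))  →  cons(cons(e, e), cons(cons(0, cons(h(e), 0)), cons(k(k(c, cons(e, cons(0, 0))), 0), cons(k(c, 0), c))))   [R3 at 2.1.2]
3. cons(cons(e, e), cons(cons(0, cons(h(e), 0)), cons(k(k(c, cons(e, cons(0, 0))), 0), cons(k(c, 0), c))))  →  cons(cons(e, e), cons(cons(0, cons(e, 0)), cons(k(k(c, cons(e, cons(0, 0))), 0), cons(k(c, 0), c))))   [R2 at 2.1.2.1]
4. cons(cons(e, e), cons(cons(0, cons(e, 0)), cons(k(k(c, cons(e, cons(0, 0))), 0), cons(k(c, 0), c))))  →  cons(cons(e, e), cons(cons(0, cons(e, 0)), cons(k(cons(e, cons(0, 0)), 0), cons(k(c, 0), c))))   [R3 at 2.2.1.1]
5. cons(cons(e, e), cons(cons(0, cons(e, 0)), cons(k(cons(e, cons(0, 0)), 0), cons(k(c, 0), c))))  →  cons(cons(e, e), cons(cons(0, cons(e, 0)), cons(0, cons(k(c, 0), c))))   [R1 at 2.2.1]
6. cons(cons(e, e), cons(cons(0, cons(e, 0)), cons(0, cons(k(c, 0), c))))  →  cons(cons(e, e), cons(cons(0, cons(e, 0)), cons(0, cons(0, c))))   [R3 at 2.2.2.1]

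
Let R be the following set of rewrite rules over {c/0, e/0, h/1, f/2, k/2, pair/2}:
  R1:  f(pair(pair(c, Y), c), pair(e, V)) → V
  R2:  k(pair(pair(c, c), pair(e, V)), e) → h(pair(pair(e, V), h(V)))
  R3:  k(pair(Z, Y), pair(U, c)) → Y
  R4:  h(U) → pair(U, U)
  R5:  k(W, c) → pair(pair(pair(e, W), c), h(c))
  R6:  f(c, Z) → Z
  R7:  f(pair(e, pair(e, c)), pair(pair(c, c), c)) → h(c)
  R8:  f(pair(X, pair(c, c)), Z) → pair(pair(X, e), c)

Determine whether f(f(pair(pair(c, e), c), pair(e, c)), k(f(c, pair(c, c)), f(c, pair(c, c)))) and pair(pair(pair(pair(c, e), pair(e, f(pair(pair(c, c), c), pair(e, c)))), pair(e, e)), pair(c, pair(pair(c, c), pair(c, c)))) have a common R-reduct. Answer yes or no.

no — NF(t₁) = c, NF(t₂) = pair(pair(pair(pair(c, e), pair(e, c)), pair(e, e)), pair(c, pair(pair(c, c), pair(c, c))))

Reduce t₁ = f(f(pair(pair(c, e), c), pair(e, c)), k(f(c, pair(c, c)), f(c, pair(c, c)))):
1. f(f(pair(pair(c, e), c), pair(e, c)), k(f(c, pair(c, c)), f(c, pair(c, c))))  →  f(c, k(f(c, pair(c, c)), f(c, pair(c, c))))   [R1 at 1]
2. f(c, k(f(c, pair(c, c)), f(c, pair(c, c))))  →  k(f(c, pair(c, c)), f(c, pair(c, c)))   [R6 at ε]
3. k(f(c, pair(c, c)), f(c, pair(c, c)))  →  k(pair(c, c), f(c, pair(c, c)))   [R6 at 1]
4. k(pair(c, c), f(c, pair(c, c)))  →  k(pair(c, c), pair(c, c))   [R6 at 2]
5. k(pair(c, c), pair(c, c))  →  c   [R3 at ε]

Reduce t₂ = pair(pair(pair(pair(c, e), pair(e, f(pair(pair(c, c), c), pair(e, c)))), pair(e, e)), pair(c, pair(pair(c, c), pair(c, c)))):
1. pair(pair(pair(pair(c, e), pair(e, f(pair(pair(c, c), c), pair(e, c)))), pair(e, e)), pair(c, pair(pair(c, c), pair(c, c))))  →  pair(pair(pair(pair(c, e), pair(e, c)), pair(e, e)), pair(c, pair(pair(c, c), pair(c, c))))   [R1 at 1.1.2.2]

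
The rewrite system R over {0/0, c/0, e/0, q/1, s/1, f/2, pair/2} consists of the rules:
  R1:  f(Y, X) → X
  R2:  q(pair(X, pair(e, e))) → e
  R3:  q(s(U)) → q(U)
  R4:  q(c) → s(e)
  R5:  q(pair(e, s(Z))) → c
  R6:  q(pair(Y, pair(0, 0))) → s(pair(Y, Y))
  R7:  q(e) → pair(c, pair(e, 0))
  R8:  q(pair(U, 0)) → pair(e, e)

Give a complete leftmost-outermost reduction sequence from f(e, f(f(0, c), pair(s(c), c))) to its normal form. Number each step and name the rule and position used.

1. f(e, f(f(0, c), pair(s(c), c)))  →  f(f(0, c), pair(s(c), c))   [R1 at ε]
2. f(f(0, c), pair(s(c), c))  →  pair(s(c), c)   [R1 at ε]

pair(s(c), c)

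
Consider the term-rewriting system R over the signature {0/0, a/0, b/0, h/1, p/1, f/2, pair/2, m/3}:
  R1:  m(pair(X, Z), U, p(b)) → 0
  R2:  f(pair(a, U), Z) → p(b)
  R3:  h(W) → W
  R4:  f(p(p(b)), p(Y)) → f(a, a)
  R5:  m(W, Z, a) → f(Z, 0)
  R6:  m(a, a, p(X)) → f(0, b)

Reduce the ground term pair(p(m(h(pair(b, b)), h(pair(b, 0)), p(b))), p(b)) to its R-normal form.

1. pair(p(m(h(pair(b, b)), h(pair(b, 0)), p(b))), p(b))  →  pair(p(m(pair(b, b), h(pair(b, 0)), p(b))), p(b))   [R3 at 1.1.1]
2. pair(p(m(pair(b, b), h(pair(b, 0)), p(b))), p(b))  →  pair(p(0), p(b))   [R1 at 1.1]

pair(p(0), p(b))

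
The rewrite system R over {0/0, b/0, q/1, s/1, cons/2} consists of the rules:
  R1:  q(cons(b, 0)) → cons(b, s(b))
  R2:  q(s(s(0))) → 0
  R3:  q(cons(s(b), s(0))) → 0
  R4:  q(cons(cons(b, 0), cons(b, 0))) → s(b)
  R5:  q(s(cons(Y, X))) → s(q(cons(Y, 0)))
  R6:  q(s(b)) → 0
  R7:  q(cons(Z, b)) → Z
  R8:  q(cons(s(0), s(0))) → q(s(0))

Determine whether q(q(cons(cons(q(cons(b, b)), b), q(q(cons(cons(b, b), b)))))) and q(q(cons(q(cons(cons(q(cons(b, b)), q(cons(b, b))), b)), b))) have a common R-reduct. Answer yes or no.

Reduce t₁ = q(q(cons(cons(q(cons(b, b)), b), q(q(cons(cons(b, b), b)))))):
1. q(q(cons(cons(q(cons(b, b)), b), q(q(cons(cons(b, b), b))))))  →  q(q(cons(cons(b, b), q(q(cons(cons(b, b), b))))))   [R7 at 1.1.1.1]
2. q(q(cons(cons(b, b), q(q(cons(cons(b, b), b))))))  →  q(q(cons(cons(b, b), q(cons(b, b)))))   [R7 at 1.1.2.1]
3. q(q(cons(cons(b, b), q(cons(b, b)))))  →  q(q(cons(cons(b, b), b)))   [R7 at 1.1.2]
4. q(q(cons(cons(b, b), b)))  →  q(cons(b, b))   [R7 at 1]
5. q(cons(b, b))  →  b   [R7 at ε]

Reduce t₂ = q(q(cons(q(cons(cons(q(cons(b, b)), q(cons(b, b))), b)), b))):
1. q(q(cons(q(cons(cons(q(cons(b, b)), q(cons(b, b))), b)), b)))  →  q(q(cons(cons(q(cons(b, b)), q(cons(b, b))), b)))   [R7 at 1]
2. q(q(cons(cons(q(cons(b, b)), q(cons(b, b))), b)))  →  q(cons(q(cons(b, b)), q(cons(b, b))))   [R7 at 1]
3. q(cons(q(cons(b, b)), q(cons(b, b))))  →  q(cons(b, q(cons(b, b))))   [R7 at 1.1]
4. q(cons(b, q(cons(b, b))))  →  q(cons(b, b))   [R7 at 1.2]
5. q(cons(b, b))  →  b   [R7 at ε]

yes — NF(t₁) = b, NF(t₂) = b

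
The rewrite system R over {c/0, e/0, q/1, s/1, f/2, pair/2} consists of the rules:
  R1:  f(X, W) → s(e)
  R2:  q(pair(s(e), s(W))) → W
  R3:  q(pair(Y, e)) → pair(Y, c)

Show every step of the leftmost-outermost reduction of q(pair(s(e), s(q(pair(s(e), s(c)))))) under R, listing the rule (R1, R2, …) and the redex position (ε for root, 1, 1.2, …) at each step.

1. q(pair(s(e), s(q(pair(s(e), s(c))))))  →  q(pair(s(e), s(c)))   [R2 at ε]
2. q(pair(s(e), s(c)))  →  c   [R2 at ε]

c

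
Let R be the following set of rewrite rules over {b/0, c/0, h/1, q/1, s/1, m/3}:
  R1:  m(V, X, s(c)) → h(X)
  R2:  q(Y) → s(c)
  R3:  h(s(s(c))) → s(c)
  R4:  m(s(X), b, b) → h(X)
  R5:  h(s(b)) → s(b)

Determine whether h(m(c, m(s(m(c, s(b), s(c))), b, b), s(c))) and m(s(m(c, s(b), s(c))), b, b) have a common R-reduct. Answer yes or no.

Reduce t₁ = h(m(c, m(s(m(c, s(b), s(c))), b, b), s(c))):
1. h(m(c, m(s(m(c, s(b), s(c))), b, b), s(c)))  →  h(h(m(s(m(c, s(b), s(c))), b, b)))   [R1 at 1]
2. h(h(m(s(m(c, s(b), s(c))), b, b)))  →  h(h(h(m(c, s(b), s(c)))))   [R4 at 1.1]
3. h(h(h(m(c, s(b), s(c)))))  →  h(h(h(h(s(b)))))   [R1 at 1.1.1]
4. h(h(h(h(s(b)))))  →  h(h(h(s(b))))   [R5 at 1.1.1]
5. h(h(h(s(b))))  →  h(h(s(b)))   [R5 at 1.1]
6. h(h(s(b)))  →  h(s(b))   [R5 at 1]
7. h(s(b))  →  s(b)   [R5 at ε]

Reduce t₂ = m(s(m(c, s(b), s(c))), b, b):
1. m(s(m(c, s(b), s(c))), b, b)  →  h(m(c, s(b), s(c)))   [R4 at ε]
2. h(m(c, s(b), s(c)))  →  h(h(s(b)))   [R1 at 1]
3. h(h(s(b)))  →  h(s(b))   [R5 at 1]
4. h(s(b))  →  s(b)   [R5 at ε]

yes — NF(t₁) = s(b), NF(t₂) = s(b)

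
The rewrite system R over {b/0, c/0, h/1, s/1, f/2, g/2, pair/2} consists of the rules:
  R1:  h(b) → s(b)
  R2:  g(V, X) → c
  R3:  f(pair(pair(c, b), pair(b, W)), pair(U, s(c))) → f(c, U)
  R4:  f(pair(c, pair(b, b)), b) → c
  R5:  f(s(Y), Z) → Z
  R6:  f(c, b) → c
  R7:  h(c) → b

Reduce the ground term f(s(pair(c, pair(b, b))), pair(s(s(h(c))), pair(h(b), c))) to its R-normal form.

pair(s(s(b)), pair(s(b), c))

1. f(s(pair(c, pair(b, b))), pair(s(s(h(c))), pair(h(b), c)))  →  pair(s(s(h(c))), pair(h(b), c))   [R5 at ε]
2. pair(s(s(h(c))), pair(h(b), c))  →  pair(s(s(b)), pair(h(b), c))   [R7 at 1.1.1]
3. pair(s(s(b)), pair(h(b), c))  →  pair(s(s(b)), pair(s(b), c))   [R1 at 2.1]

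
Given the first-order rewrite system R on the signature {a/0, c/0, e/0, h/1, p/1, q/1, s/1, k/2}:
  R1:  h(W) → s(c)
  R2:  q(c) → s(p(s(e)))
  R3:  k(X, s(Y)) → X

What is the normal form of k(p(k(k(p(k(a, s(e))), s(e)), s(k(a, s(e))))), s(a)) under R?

1. k(p(k(k(p(k(a, s(e))), s(e)), s(k(a, s(e))))), s(a))  →  p(k(k(p(k(a, s(e))), s(e)), s(k(a, s(e)))))   [R3 at ε]
2. p(k(k(p(k(a, s(e))), s(e)), s(k(a, s(e)))))  →  p(k(p(k(a, s(e))), s(e)))   [R3 at 1]
3. p(k(p(k(a, s(e))), s(e)))  →  p(p(k(a, s(e))))   [R3 at 1]
4. p(p(k(a, s(e))))  →  p(p(a))   [R3 at 1.1]

p(p(a))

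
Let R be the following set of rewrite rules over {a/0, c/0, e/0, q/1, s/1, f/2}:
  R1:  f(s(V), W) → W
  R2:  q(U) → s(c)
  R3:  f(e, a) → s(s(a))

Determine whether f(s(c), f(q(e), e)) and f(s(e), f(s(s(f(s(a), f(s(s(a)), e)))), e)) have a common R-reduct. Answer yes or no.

yes — NF(t₁) = e, NF(t₂) = e

Reduce t₁ = f(s(c), f(q(e), e)):
1. f(s(c), f(q(e), e))  →  f(q(e), e)   [R1 at ε]
2. f(q(e), e)  →  f(s(c), e)   [R2 at 1]
3. f(s(c), e)  →  e   [R1 at ε]

Reduce t₂ = f(s(e), f(s(s(f(s(a), f(s(s(a)), e)))), e)):
1. f(s(e), f(s(s(f(s(a), f(s(s(a)), e)))), e))  →  f(s(s(f(s(a), f(s(s(a)), e)))), e)   [R1 at ε]
2. f(s(s(f(s(a), f(s(s(a)), e)))), e)  →  e   [R1 at ε]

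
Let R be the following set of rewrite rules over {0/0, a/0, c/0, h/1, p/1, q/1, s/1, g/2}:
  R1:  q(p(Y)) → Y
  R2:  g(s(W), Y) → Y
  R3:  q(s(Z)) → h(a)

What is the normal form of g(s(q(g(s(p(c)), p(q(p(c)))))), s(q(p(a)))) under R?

1. g(s(q(g(s(p(c)), p(q(p(c)))))), s(q(p(a))))  →  s(q(p(a)))   [R2 at ε]
2. s(q(p(a)))  →  s(a)   [R1 at 1]

s(a)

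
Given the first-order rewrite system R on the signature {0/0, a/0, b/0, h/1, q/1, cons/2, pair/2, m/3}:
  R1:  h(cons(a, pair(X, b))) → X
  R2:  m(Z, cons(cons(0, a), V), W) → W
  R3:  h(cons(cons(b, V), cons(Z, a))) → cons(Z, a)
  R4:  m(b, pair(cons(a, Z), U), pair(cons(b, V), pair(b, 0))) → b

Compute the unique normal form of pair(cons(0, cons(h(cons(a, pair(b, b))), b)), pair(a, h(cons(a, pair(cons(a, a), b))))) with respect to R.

pair(cons(0, cons(b, b)), pair(a, cons(a, a)))

1. pair(cons(0, cons(h(cons(a, pair(b, b))), b)), pair(a, h(cons(a, pair(cons(a, a), b)))))  →  pair(cons(0, cons(b, b)), pair(a, h(cons(a, pair(cons(a, a), b)))))   [R1 at 1.2.1]
2. pair(cons(0, cons(b, b)), pair(a, h(cons(a, pair(cons(a, a), b)))))  →  pair(cons(0, cons(b, b)), pair(a, cons(a, a)))   [R1 at 2.2]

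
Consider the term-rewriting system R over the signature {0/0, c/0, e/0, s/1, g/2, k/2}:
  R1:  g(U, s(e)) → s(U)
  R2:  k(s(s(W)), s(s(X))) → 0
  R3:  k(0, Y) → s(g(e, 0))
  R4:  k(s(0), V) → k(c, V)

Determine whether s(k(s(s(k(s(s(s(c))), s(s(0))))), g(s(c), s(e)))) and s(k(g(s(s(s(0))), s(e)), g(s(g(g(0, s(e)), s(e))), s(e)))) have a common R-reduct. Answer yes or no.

yes — NF(t₁) = s(0), NF(t₂) = s(0)

Reduce t₁ = s(k(s(s(k(s(s(s(c))), s(s(0))))), g(s(c), s(e)))):
1. s(k(s(s(k(s(s(s(c))), s(s(0))))), g(s(c), s(e))))  →  s(k(s(s(0)), g(s(c), s(e))))   [R2 at 1.1.1.1]
2. s(k(s(s(0)), g(s(c), s(e))))  →  s(k(s(s(0)), s(s(c))))   [R1 at 1.2]
3. s(k(s(s(0)), s(s(c))))  →  s(0)   [R2 at 1]

Reduce t₂ = s(k(g(s(s(s(0))), s(e)), g(s(g(g(0, s(e)), s(e))), s(e)))):
1. s(k(g(s(s(s(0))), s(e)), g(s(g(g(0, s(e)), s(e))), s(e))))  →  s(k(s(s(s(s(0)))), g(s(g(g(0, s(e)), s(e))), s(e))))   [R1 at 1.1]
2. s(k(s(s(s(s(0)))), g(s(g(g(0, s(e)), s(e))), s(e))))  →  s(k(s(s(s(s(0)))), s(s(g(g(0, s(e)), s(e))))))   [R1 at 1.2]
3. s(k(s(s(s(s(0)))), s(s(g(g(0, s(e)), s(e))))))  →  s(0)   [R2 at 1]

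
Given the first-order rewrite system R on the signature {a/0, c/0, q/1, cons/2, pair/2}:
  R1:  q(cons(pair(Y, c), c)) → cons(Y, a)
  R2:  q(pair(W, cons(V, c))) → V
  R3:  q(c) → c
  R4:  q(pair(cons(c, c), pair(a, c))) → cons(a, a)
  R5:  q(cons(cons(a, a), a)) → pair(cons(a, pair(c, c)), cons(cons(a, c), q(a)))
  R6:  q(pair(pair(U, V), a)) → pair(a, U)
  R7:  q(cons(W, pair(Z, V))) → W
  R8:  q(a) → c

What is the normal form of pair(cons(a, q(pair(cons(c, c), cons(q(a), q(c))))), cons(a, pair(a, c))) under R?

pair(cons(a, c), cons(a, pair(a, c)))

1. pair(cons(a, q(pair(cons(c, c), cons(q(a), q(c))))), cons(a, pair(a, c)))  →  pair(cons(a, q(pair(cons(c, c), cons(c, q(c))))), cons(a, pair(a, c)))   [R8 at 1.2.1.2.1]
2. pair(cons(a, q(pair(cons(c, c), cons(c, q(c))))), cons(a, pair(a, c)))  →  pair(cons(a, q(pair(cons(c, c), cons(c, c)))), cons(a, pair(a, c)))   [R3 at 1.2.1.2.2]
3. pair(cons(a, q(pair(cons(c, c), cons(c, c)))), cons(a, pair(a, c)))  →  pair(cons(a, c), cons(a, pair(a, c)))   [R2 at 1.2]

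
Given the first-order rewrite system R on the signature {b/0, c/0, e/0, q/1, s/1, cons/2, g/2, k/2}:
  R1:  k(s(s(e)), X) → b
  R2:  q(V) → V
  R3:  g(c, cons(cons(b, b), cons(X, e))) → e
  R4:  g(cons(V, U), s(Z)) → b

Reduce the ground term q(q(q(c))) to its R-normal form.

1. q(q(q(c)))  →  q(q(c))   [R2 at ε]
2. q(q(c))  →  q(c)   [R2 at ε]
3. q(c)  →  c   [R2 at ε]

c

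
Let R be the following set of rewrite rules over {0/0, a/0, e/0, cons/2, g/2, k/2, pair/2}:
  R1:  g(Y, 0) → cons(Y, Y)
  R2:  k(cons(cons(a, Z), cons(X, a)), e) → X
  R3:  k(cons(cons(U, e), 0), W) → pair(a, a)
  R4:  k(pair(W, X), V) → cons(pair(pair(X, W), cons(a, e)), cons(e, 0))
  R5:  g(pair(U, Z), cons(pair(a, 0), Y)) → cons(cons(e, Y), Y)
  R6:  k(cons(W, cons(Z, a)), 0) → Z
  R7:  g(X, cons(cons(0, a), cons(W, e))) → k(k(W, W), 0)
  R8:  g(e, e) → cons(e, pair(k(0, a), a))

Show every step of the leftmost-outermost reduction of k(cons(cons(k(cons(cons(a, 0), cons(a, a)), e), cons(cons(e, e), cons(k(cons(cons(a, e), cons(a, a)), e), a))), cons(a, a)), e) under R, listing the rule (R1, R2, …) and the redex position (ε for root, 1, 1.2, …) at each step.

1. k(cons(cons(k(cons(cons(a, 0), cons(a, a)), e), cons(cons(e, e), cons(k(cons(cons(a, e), cons(a, a)), e), a))), cons(a, a)), e)  →  k(cons(cons(a, cons(cons(e, e), cons(k(cons(cons(a, e), cons(a, a)), e), a))), cons(a, a)), e)   [R2 at 1.1.1]
2. k(cons(cons(a, cons(cons(e, e), cons(k(cons(cons(a, e), cons(a, a)), e), a))), cons(a, a)), e)  →  a   [R2 at ε]

a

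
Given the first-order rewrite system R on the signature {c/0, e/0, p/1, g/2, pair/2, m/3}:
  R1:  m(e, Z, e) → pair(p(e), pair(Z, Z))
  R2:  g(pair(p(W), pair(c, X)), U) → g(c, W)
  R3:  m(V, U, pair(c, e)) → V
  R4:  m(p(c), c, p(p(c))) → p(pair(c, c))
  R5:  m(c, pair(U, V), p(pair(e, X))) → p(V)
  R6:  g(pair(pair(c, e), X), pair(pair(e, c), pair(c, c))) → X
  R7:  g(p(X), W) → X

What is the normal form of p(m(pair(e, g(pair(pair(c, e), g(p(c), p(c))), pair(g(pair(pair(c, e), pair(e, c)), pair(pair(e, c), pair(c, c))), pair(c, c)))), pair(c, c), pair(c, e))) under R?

1. p(m(pair(e, g(pair(pair(c, e), g(p(c), p(c))), pair(g(pair(pair(c, e), pair(e, c)), pair(pair(e, c), pair(c, c))), pair(c, c)))), pair(c, c), pair(c, e)))  →  p(pair(e, g(pair(pair(c, e), g(p(c), p(c))), pair(g(pair(pair(c, e), pair(e, c)), pair(pair(e, c), pair(c, c))), pair(c, c)))))   [R3 at 1]
2. p(pair(e, g(pair(pair(c, e), g(p(c), p(c))), pair(g(pair(pair(c, e), pair(e, c)), pair(pair(e, c), pair(c, c))), pair(c, c)))))  →  p(pair(e, g(pair(pair(c, e), c), pair(g(pair(pair(c, e), pair(e, c)), pair(pair(e, c), pair(c, c))), pair(c, c)))))   [R7 at 1.2.1.2]
3. p(pair(e, g(pair(pair(c, e), c), pair(g(pair(pair(c, e), pair(e, c)), pair(pair(e, c), pair(c, c))), pair(c, c)))))  →  p(pair(e, g(pair(pair(c, e), c), pair(pair(e, c), pair(c, c)))))   [R6 at 1.2.2.1]
4. p(pair(e, g(pair(pair(c, e), c), pair(pair(e, c), pair(c, c)))))  →  p(pair(e, c))   [R6 at 1.2]

p(pair(e, c))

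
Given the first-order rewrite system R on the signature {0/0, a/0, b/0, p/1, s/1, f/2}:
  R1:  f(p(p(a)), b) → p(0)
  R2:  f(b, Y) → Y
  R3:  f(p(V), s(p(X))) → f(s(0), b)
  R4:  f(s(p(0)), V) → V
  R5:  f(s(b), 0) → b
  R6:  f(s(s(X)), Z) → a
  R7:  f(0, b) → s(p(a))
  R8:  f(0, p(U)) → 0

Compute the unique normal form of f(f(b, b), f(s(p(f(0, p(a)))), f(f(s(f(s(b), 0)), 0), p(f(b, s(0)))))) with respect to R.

1. f(f(b, b), f(s(p(f(0, p(a)))), f(f(s(f(s(b), 0)), 0), p(f(b, s(0))))))  →  f(b, f(s(p(f(0, p(a)))), f(f(s(f(s(b), 0)), 0), p(f(b, s(0))))))   [R2 at 1]
2. f(b, f(s(p(f(0, p(a)))), f(f(s(f(s(b), 0)), 0), p(f(b, s(0))))))  →  f(s(p(f(0, p(a)))), f(f(s(f(s(b), 0)), 0), p(f(b, s(0)))))   [R2 at ε]
3. f(s(p(f(0, p(a)))), f(f(s(f(s(b), 0)), 0), p(f(b, s(0)))))  →  f(s(p(0)), f(f(s(f(s(b), 0)), 0), p(f(b, s(0)))))   [R8 at 1.1.1]
4. f(s(p(0)), f(f(s(f(s(b), 0)), 0), p(f(b, s(0)))))  →  f(f(s(f(s(b), 0)), 0), p(f(b, s(0))))   [R4 at ε]
5. f(f(s(f(s(b), 0)), 0), p(f(b, s(0))))  →  f(f(s(b), 0), p(f(b, s(0))))   [R5 at 1.1.1]
6. f(f(s(b), 0), p(f(b, s(0))))  →  f(b, p(f(b, s(0))))   [R5 at 1]
7. f(b, p(f(b, s(0))))  →  p(f(b, s(0)))   [R2 at ε]
8. p(f(b, s(0)))  →  p(s(0))   [R2 at 1]

p(s(0))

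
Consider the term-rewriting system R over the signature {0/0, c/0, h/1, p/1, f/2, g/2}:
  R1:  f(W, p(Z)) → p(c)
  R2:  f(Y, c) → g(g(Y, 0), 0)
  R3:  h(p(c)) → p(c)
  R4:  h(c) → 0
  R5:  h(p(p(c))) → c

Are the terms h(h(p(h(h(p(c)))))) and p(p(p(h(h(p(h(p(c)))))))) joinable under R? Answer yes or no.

no — NF(t₁) = 0, NF(t₂) = p(p(p(0)))

Reduce t₁ = h(h(p(h(h(p(c)))))):
1. h(h(p(h(h(p(c))))))  →  h(h(p(h(p(c)))))   [R3 at 1.1.1.1]
2. h(h(p(h(p(c)))))  →  h(h(p(p(c))))   [R3 at 1.1.1]
3. h(h(p(p(c))))  →  h(c)   [R5 at 1]
4. h(c)  →  0   [R4 at ε]

Reduce t₂ = p(p(p(h(h(p(h(p(c)))))))):
1. p(p(p(h(h(p(h(p(c))))))))  →  p(p(p(h(h(p(p(c)))))))   [R3 at 1.1.1.1.1.1]
2. p(p(p(h(h(p(p(c)))))))  →  p(p(p(h(c))))   [R5 at 1.1.1.1]
3. p(p(p(h(c))))  →  p(p(p(0)))   [R4 at 1.1.1]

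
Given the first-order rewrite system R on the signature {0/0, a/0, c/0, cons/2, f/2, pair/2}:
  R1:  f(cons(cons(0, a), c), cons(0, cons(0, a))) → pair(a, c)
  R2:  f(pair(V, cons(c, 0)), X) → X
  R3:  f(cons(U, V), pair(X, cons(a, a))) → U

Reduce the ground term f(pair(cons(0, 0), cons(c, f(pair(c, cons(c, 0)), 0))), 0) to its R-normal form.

1. f(pair(cons(0, 0), cons(c, f(pair(c, cons(c, 0)), 0))), 0)  →  f(pair(cons(0, 0), cons(c, 0)), 0)   [R2 at 1.2.2]
2. f(pair(cons(0, 0), cons(c, 0)), 0)  →  0   [R2 at ε]

0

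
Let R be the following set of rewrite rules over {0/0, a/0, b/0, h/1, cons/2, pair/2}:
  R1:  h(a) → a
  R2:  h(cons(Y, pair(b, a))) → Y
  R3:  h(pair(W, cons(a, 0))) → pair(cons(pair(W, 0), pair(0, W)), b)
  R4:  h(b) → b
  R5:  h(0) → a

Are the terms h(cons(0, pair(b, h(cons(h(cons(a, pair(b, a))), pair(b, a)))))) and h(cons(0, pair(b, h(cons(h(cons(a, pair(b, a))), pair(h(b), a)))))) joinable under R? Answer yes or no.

yes — NF(t₁) = 0, NF(t₂) = 0

Reduce t₁ = h(cons(0, pair(b, h(cons(h(cons(a, pair(b, a))), pair(b, a)))))):
1. h(cons(0, pair(b, h(cons(h(cons(a, pair(b, a))), pair(b, a))))))  →  h(cons(0, pair(b, h(cons(a, pair(b, a))))))   [R2 at 1.2.2]
2. h(cons(0, pair(b, h(cons(a, pair(b, a))))))  →  h(cons(0, pair(b, a)))   [R2 at 1.2.2]
3. h(cons(0, pair(b, a)))  →  0   [R2 at ε]

Reduce t₂ = h(cons(0, pair(b, h(cons(h(cons(a, pair(b, a))), pair(h(b), a)))))):
1. h(cons(0, pair(b, h(cons(h(cons(a, pair(b, a))), pair(h(b), a))))))  →  h(cons(0, pair(b, h(cons(a, pair(h(b), a))))))   [R2 at 1.2.2.1.1]
2. h(cons(0, pair(b, h(cons(a, pair(h(b), a))))))  →  h(cons(0, pair(b, h(cons(a, pair(b, a))))))   [R4 at 1.2.2.1.2.1]
3. h(cons(0, pair(b, h(cons(a, pair(b, a))))))  →  h(cons(0, pair(b, a)))   [R2 at 1.2.2]
4. h(cons(0, pair(b, a)))  →  0   [R2 at ε]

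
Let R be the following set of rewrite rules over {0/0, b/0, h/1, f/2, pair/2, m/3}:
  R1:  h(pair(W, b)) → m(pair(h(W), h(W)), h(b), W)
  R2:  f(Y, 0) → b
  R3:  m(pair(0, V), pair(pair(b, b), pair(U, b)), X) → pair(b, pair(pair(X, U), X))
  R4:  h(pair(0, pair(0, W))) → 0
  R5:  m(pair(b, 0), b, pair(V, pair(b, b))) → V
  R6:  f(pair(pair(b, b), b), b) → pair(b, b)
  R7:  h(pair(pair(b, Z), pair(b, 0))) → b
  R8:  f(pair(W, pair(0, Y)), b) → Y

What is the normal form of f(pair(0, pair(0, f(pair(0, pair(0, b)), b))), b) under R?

1. f(pair(0, pair(0, f(pair(0, pair(0, b)), b))), b)  →  f(pair(0, pair(0, b)), b)   [R8 at ε]
2. f(pair(0, pair(0, b)), b)  →  b   [R8 at ε]

b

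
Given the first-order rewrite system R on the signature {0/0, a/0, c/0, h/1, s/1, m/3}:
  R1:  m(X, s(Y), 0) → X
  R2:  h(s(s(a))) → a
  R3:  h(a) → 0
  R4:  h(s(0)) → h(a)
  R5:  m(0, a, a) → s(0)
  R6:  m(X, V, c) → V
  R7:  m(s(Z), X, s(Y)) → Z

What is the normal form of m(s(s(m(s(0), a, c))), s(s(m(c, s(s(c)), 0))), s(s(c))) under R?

s(a)

1. m(s(s(m(s(0), a, c))), s(s(m(c, s(s(c)), 0))), s(s(c)))  →  s(m(s(0), a, c))   [R7 at ε]
2. s(m(s(0), a, c))  →  s(a)   [R6 at 1]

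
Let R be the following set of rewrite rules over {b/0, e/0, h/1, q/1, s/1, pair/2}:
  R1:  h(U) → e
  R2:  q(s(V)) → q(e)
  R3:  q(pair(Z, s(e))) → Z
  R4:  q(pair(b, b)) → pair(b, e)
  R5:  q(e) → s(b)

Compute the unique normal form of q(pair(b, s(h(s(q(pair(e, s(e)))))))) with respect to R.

b

1. q(pair(b, s(h(s(q(pair(e, s(e))))))))  →  q(pair(b, s(e)))   [R1 at 1.2.1]
2. q(pair(b, s(e)))  →  b   [R3 at ε]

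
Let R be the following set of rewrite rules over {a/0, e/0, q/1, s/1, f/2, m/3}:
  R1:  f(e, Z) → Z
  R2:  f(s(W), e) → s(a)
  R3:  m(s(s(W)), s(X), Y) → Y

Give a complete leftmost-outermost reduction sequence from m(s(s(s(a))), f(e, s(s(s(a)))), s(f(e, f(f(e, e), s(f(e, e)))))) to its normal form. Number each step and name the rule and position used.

s(s(e))

1. m(s(s(s(a))), f(e, s(s(s(a)))), s(f(e, f(f(e, e), s(f(e, e))))))  →  m(s(s(s(a))), s(s(s(a))), s(f(e, f(f(e, e), s(f(e, e))))))   [R1 at 2]
2. m(s(s(s(a))), s(s(s(a))), s(f(e, f(f(e, e), s(f(e, e))))))  →  s(f(e, f(f(e, e), s(f(e, e)))))   [R3 at ε]
3. s(f(e, f(f(e, e), s(f(e, e)))))  →  s(f(f(e, e), s(f(e, e))))   [R1 at 1]
4. s(f(f(e, e), s(f(e, e))))  →  s(f(e, s(f(e, e))))   [R1 at 1.1]
5. s(f(e, s(f(e, e))))  →  s(s(f(e, e)))   [R1 at 1]
6. s(s(f(e, e)))  →  s(s(e))   [R1 at 1.1]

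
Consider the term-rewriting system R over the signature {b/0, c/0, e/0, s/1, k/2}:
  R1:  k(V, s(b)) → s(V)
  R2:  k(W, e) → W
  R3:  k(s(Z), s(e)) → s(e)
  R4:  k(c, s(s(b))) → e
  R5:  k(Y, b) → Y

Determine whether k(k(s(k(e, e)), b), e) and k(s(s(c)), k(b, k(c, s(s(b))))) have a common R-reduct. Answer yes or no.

Reduce t₁ = k(k(s(k(e, e)), b), e):
1. k(k(s(k(e, e)), b), e)  →  k(s(k(e, e)), b)   [R2 at ε]
2. k(s(k(e, e)), b)  →  s(k(e, e))   [R5 at ε]
3. s(k(e, e))  →  s(e)   [R2 at 1]

Reduce t₂ = k(s(s(c)), k(b, k(c, s(s(b))))):
1. k(s(s(c)), k(b, k(c, s(s(b)))))  →  k(s(s(c)), k(b, e))   [R4 at 2.2]
2. k(s(s(c)), k(b, e))  →  k(s(s(c)), b)   [R2 at 2]
3. k(s(s(c)), b)  →  s(s(c))   [R5 at ε]

no — NF(t₁) = s(e), NF(t₂) = s(s(c))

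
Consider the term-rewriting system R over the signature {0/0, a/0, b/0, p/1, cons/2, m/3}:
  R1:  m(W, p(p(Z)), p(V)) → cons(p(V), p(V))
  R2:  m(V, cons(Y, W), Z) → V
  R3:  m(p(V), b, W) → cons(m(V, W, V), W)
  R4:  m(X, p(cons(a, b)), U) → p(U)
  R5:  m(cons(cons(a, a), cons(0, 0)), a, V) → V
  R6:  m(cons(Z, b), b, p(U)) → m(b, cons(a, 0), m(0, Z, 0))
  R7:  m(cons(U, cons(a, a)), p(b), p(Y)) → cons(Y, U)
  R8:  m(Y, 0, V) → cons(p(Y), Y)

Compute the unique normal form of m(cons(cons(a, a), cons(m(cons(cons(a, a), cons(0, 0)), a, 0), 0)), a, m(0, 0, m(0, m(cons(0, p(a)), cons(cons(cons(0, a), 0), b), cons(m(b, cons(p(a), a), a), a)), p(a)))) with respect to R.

cons(p(0), 0)

1. m(cons(cons(a, a), cons(m(cons(cons(a, a), cons(0, 0)), a, 0), 0)), a, m(0, 0, m(0, m(cons(0, p(a)), cons(cons(cons(0, a), 0), b), cons(m(b, cons(p(a), a), a), a)), p(a))))  →  m(cons(cons(a, a), cons(0, 0)), a, m(0, 0, m(0, m(cons(0, p(a)), cons(cons(cons(0, a), 0), b), cons(m(b, cons(p(a), a), a), a)), p(a))))   [R5 at 1.2.1]
2. m(cons(cons(a, a), cons(0, 0)), a, m(0, 0, m(0, m(cons(0, p(a)), cons(cons(cons(0, a), 0), b), cons(m(b, cons(p(a), a), a), a)), p(a))))  →  m(0, 0, m(0, m(cons(0, p(a)), cons(cons(cons(0, a), 0), b), cons(m(b, cons(p(a), a), a), a)), p(a)))   [R5 at ε]
3. m(0, 0, m(0, m(cons(0, p(a)), cons(cons(cons(0, a), 0), b), cons(m(b, cons(p(a), a), a), a)), p(a)))  →  cons(p(0), 0)   [R8 at ε]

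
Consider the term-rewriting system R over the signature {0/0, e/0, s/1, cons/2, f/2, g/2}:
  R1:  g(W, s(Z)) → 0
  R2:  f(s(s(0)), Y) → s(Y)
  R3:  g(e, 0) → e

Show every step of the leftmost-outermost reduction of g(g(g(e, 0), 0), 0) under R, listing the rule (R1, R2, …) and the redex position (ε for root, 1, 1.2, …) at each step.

e

1. g(g(g(e, 0), 0), 0)  →  g(g(e, 0), 0)   [R3 at 1.1]
2. g(g(e, 0), 0)  →  g(e, 0)   [R3 at 1]
3. g(e, 0)  →  e   [R3 at ε]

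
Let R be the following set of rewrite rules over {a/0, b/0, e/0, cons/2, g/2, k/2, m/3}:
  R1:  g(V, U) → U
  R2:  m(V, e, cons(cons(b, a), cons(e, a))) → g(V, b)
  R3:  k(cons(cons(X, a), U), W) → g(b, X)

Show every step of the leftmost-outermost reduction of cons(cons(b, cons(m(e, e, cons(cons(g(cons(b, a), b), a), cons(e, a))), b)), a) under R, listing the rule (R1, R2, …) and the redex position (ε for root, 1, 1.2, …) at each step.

1. cons(cons(b, cons(m(e, e, cons(cons(g(cons(b, a), b), a), cons(e, a))), b)), a)  →  cons(cons(b, cons(m(e, e, cons(cons(b, a), cons(e, a))), b)), a)   [R1 at 1.2.1.3.1.1]
2. cons(cons(b, cons(m(e, e, cons(cons(b, a), cons(e, a))), b)), a)  →  cons(cons(b, cons(g(e, b), b)), a)   [R2 at 1.2.1]
3. cons(cons(b, cons(g(e, b), b)), a)  →  cons(cons(b, cons(b, b)), a)   [R1 at 1.2.1]

cons(cons(b, cons(b, b)), a)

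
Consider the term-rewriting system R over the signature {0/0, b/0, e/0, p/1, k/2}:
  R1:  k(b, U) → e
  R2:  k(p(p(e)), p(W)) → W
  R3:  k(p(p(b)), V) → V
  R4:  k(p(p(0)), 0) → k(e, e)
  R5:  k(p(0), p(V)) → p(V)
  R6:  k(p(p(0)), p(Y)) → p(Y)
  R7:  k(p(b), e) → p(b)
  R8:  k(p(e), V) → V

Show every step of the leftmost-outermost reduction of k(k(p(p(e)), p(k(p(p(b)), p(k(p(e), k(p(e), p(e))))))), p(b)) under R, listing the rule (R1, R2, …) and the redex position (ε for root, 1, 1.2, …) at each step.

1. k(k(p(p(e)), p(k(p(p(b)), p(k(p(e), k(p(e), p(e))))))), p(b))  →  k(k(p(p(b)), p(k(p(e), k(p(e), p(e))))), p(b))   [R2 at 1]
2. k(k(p(p(b)), p(k(p(e), k(p(e), p(e))))), p(b))  →  k(p(k(p(e), k(p(e), p(e)))), p(b))   [R3 at 1]
3. k(p(k(p(e), k(p(e), p(e)))), p(b))  →  k(p(k(p(e), p(e))), p(b))   [R8 at 1.1]
4. k(p(k(p(e), p(e))), p(b))  →  k(p(p(e)), p(b))   [R8 at 1.1]
5. k(p(p(e)), p(b))  →  b   [R2 at ε]

b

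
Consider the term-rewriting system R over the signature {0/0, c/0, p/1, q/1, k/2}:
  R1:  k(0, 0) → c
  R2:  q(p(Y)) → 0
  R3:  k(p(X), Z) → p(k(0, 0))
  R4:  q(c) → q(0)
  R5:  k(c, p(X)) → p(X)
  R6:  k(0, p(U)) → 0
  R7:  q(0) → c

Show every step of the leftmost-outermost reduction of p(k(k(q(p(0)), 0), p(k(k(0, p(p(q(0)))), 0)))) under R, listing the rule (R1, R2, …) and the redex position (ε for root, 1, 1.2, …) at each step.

1. p(k(k(q(p(0)), 0), p(k(k(0, p(p(q(0)))), 0))))  →  p(k(k(0, 0), p(k(k(0, p(p(q(0)))), 0))))   [R2 at 1.1.1]
2. p(k(k(0, 0), p(k(k(0, p(p(q(0)))), 0))))  →  p(k(c, p(k(k(0, p(p(q(0)))), 0))))   [R1 at 1.1]
3. p(k(c, p(k(k(0, p(p(q(0)))), 0))))  →  p(p(k(k(0, p(p(q(0)))), 0)))   [R5 at 1]
4. p(p(k(k(0, p(p(q(0)))), 0)))  →  p(p(k(0, 0)))   [R6 at 1.1.1]
5. p(p(k(0, 0)))  →  p(p(c))   [R1 at 1.1]

p(p(c))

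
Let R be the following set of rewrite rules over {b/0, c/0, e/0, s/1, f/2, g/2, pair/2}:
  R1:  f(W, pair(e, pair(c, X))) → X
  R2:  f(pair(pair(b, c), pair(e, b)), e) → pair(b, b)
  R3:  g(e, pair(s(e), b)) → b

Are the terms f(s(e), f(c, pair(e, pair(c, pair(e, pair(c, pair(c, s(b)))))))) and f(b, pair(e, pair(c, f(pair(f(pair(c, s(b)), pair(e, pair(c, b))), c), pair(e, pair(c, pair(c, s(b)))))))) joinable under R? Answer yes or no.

Reduce t₁ = f(s(e), f(c, pair(e, pair(c, pair(e, pair(c, pair(c, s(b)))))))):
1. f(s(e), f(c, pair(e, pair(c, pair(e, pair(c, pair(c, s(b))))))))  →  f(s(e), pair(e, pair(c, pair(c, s(b)))))   [R1 at 2]
2. f(s(e), pair(e, pair(c, pair(c, s(b)))))  →  pair(c, s(b))   [R1 at ε]

Reduce t₂ = f(b, pair(e, pair(c, f(pair(f(pair(c, s(b)), pair(e, pair(c, b))), c), pair(e, pair(c, pair(c, s(b)))))))):
1. f(b, pair(e, pair(c, f(pair(f(pair(c, s(b)), pair(e, pair(c, b))), c), pair(e, pair(c, pair(c, s(b))))))))  →  f(pair(f(pair(c, s(b)), pair(e, pair(c, b))), c), pair(e, pair(c, pair(c, s(b)))))   [R1 at ε]
2. f(pair(f(pair(c, s(b)), pair(e, pair(c, b))), c), pair(e, pair(c, pair(c, s(b)))))  →  pair(c, s(b))   [R1 at ε]

yes — NF(t₁) = pair(c, s(b)), NF(t₂) = pair(c, s(b))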